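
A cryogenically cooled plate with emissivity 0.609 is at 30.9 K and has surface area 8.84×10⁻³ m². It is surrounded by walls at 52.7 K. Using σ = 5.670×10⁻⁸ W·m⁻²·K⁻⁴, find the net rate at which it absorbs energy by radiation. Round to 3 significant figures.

Net gain ≈ 2.08×10⁻³ W

Area A = 8.84×10⁻³ m².
Net radiated power P_net = εσA(T⁴ − T₀⁴) = 0.609×5.670×10⁻⁸×8.84×10⁻³×(30.9⁴ − 52.7⁴).
T⁴ − T₀⁴ = 9.11662×10⁵ − 7.71334×10⁶ = -6.80168×10⁶ K⁴, so P_net = -2.08×10⁻³ W — negative, meaning a net gain of 2.08×10⁻³ W.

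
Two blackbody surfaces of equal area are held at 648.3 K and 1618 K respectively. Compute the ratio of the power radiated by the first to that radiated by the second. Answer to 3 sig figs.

With equal areas, P₁/P₂ = (T₁/T₂)⁴ = (648.3/1618)⁴ = 0.0258.

P₁/P₂ ≈ 0.0258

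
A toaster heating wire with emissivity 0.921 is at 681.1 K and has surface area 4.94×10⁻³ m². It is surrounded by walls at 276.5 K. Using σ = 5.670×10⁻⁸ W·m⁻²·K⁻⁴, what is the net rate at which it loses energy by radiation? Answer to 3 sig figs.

Net loss ≈ 54.0 W

Area A = 4.94×10⁻³ m².
Net radiated power P_net = εσA(T⁴ − T₀⁴) = 0.921×5.670×10⁻⁸×4.94×10⁻³×(681.1⁴ − 276.5⁴).
T⁴ − T₀⁴ = 2.15201×10¹¹ − 5.84495×10⁹ = 2.09356×10¹¹ K⁴, so P_net = 54.0 W.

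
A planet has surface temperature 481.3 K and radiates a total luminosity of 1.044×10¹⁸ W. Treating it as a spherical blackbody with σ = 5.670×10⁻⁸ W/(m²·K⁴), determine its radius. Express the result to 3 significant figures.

R ≈ 5.23×10⁶ m

L = 4πR²σT⁴ ⇒ R = √(L/(4πσT⁴)).
σT⁴ = 3042.61 W/m², so R = √(1.044×10¹⁸/(4π×3042.61)) = 5.23×10⁶ m.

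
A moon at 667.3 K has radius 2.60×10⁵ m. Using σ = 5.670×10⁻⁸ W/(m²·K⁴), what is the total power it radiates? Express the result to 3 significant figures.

P ≈ 9.55×10¹⁵ W

Surface area A = 4πR² = 4π(2.60×10⁵ m)² = 8.49487×10¹¹ m².
P = σAT⁴ = 5.670×10⁻⁸ × 8.49487×10¹¹ × (667.3)⁴ = 9.55×10¹⁵ W.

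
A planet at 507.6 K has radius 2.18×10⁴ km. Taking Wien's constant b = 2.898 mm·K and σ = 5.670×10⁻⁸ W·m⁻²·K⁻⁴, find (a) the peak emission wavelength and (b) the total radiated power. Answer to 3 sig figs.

λ_max ≈ 5.71 μm; P ≈ 2.25×10¹⁹ W

(a) λ_max = b/T = 2.898×10⁻³/507.6 = 5.709×10⁻⁶ m = 5.71 μm.
Surface area A = 4πR² = 4π(2.18×10⁷ m)² = 5.97204×10¹⁵ m².
(b) P = σAT⁴ = 5.670×10⁻⁸×5.97204×10¹⁵×(507.6)⁴ = 2.25×10¹⁹ W.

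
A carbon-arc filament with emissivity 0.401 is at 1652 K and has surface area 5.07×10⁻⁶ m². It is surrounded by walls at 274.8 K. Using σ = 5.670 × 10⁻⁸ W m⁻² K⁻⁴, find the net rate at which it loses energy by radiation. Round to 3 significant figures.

Area A = 5.07×10⁻⁶ m².
Net radiated power P_net = εσA(T⁴ − T₀⁴) = 0.401×5.670×10⁻⁸×5.07×10⁻⁶×(1652⁴ − 274.8⁴).
T⁴ − T₀⁴ = 7.44801×10¹² − 5.70252×10⁹ = 7.44231×10¹² K⁴, so P_net = 0.858 W.

Net loss ≈ 0.858 W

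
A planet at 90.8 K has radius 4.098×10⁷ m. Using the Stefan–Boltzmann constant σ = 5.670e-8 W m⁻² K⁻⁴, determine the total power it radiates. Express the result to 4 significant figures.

Surface area A = 4πR² = 4π(4.098×10⁷ m)² = 2.11035×10¹⁶ m².
P = σAT⁴ = 5.670×10⁻⁸ × 2.11035×10¹⁶ × (90.8)⁴ = 8.134×10¹⁶ W.

P ≈ 8.134×10¹⁶ W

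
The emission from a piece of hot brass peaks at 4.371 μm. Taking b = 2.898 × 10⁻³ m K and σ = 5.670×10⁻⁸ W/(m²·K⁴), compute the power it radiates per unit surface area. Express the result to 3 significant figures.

Wien's law: T = b/λ_max = 2.898×10⁻³/4.371×10⁻⁶ = 663.006 K.
Then I = σT⁴ = 5.670×10⁻⁸×(663.006)⁴ = 1.10×10⁴ W/m².

I ≈ 1.10×10⁴ W/m²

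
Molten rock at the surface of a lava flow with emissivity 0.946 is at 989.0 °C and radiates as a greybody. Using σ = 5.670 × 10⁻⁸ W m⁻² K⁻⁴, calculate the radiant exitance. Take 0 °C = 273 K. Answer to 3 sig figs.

T = 989.0 °C + 273 = 1262.0 K.
Stefan–Boltzmann: I = εσT⁴ = 0.946 × 5.670×10⁻⁸ × (1262.0)⁴ = 1.36×10⁵ W/m².

I ≈ 1.36×10⁵ W/m²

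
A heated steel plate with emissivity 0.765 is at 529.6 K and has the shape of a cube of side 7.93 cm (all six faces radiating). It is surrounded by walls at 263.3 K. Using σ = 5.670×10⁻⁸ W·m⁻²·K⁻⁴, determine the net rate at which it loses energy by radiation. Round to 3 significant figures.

Net loss ≈ 121 W

Area A = 6s² = 6×(0.0793 m)² = 0.0377309 m².
Net radiated power P_net = εσA(T⁴ − T₀⁴) = 0.765×5.670×10⁻⁸×0.0377309×(529.6⁴ − 263.3⁴).
T⁴ − T₀⁴ = 7.86669×10¹⁰ − 4.80622×10⁹ = 7.38607×10¹⁰ K⁴, so P_net = 121 W.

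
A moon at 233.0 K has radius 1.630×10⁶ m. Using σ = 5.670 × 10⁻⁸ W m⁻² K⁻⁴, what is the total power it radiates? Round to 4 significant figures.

Surface area A = 4πR² = 4π(1.630×10⁶ m)² = 3.33876×10¹³ m².
P = σAT⁴ = 5.670×10⁻⁸ × 3.33876×10¹³ × (233.0)⁴ = 5.579×10¹⁵ W.

P ≈ 5.579×10¹⁵ W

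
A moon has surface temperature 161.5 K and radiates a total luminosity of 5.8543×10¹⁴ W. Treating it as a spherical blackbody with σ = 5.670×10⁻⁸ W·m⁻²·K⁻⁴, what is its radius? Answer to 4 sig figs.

R ≈ 1.099×10⁶ m

L = 4πR²σT⁴ ⇒ R = √(L/(4πσT⁴)).
σT⁴ = 38.5721 W/m², so R = √(5.8543×10¹⁴/(4π×38.5721)) = 1.099×10⁶ m.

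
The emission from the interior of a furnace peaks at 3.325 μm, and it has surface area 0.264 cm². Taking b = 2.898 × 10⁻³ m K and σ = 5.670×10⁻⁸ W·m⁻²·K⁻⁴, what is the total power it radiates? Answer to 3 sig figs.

Wien's law: T = b/λ_max = 2.898×10⁻³/3.325×10⁻⁶ = 871.579 K.
Area A = 0.264 cm² = 2.64×10⁻⁵ m².
Then P = σAT⁴ = 5.670×10⁻⁸×2.64×10⁻⁵×(871.579)⁴ = 0.864 W.

P ≈ 0.864 W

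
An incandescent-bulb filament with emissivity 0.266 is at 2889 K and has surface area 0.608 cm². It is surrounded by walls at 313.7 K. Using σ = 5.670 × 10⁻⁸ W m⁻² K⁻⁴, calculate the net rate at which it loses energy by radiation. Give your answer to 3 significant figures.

Area A = 0.608 cm² = 6.08×10⁻⁵ m².
Net radiated power P_net = εσA(T⁴ − T₀⁴) = 0.266×5.670×10⁻⁸×6.08×10⁻⁵×(2889⁴ − 313.7⁴).
T⁴ − T₀⁴ = 6.96611×10¹³ − 9.68407×10⁹ = 6.96514×10¹³ K⁴, so P_net = 63.9 W.

Net loss ≈ 63.9 W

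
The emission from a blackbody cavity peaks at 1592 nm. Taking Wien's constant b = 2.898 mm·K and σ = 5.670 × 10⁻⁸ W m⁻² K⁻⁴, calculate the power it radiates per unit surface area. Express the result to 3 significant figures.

Wien's law: T = b/λ_max = 2.898×10⁻³/1.592×10⁻⁶ = 1820.35 K.
Then I = σT⁴ = 5.670×10⁻⁸×(1820.35)⁴ = 6.23×10⁵ W/m².

I ≈ 6.23×10⁵ W/m²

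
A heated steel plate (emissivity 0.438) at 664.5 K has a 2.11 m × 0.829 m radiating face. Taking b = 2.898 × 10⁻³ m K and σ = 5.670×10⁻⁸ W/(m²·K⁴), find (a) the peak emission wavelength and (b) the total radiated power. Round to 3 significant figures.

(a) λ_max = b/T = 2.898×10⁻³/664.5 = 4.361×10⁻⁶ m = 4.36 μm.
Area A = 2.11 × 0.829 = 1.74919 m².
(b) P = εσAT⁴ = 0.438×5.670×10⁻⁸×1.74919×(664.5)⁴ = 8.47×10³ W.

λ_max ≈ 4.36 μm; P ≈ 8.47×10³ W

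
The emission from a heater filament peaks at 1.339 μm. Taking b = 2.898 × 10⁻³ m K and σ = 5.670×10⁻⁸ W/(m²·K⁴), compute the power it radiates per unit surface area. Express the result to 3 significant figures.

I ≈ 1.24×10⁶ W/m²

Wien's law: T = b/λ_max = 2.898×10⁻³/1.339×10⁻⁶ = 2164.30 K.
Then I = σT⁴ = 5.670×10⁻⁸×(2164.30)⁴ = 1.24×10⁶ W/m².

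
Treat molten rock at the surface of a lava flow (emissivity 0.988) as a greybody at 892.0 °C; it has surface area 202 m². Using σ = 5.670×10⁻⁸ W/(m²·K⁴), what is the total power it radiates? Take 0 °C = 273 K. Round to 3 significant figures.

P ≈ 2.08×10⁷ W

T = 892.0 °C + 273 = 1165.0 K.
Area A = 202 m².
P = εσAT⁴ = 0.988 × 5.670×10⁻⁸ × 202 × (1165.0)⁴ = 2.08×10⁷ W.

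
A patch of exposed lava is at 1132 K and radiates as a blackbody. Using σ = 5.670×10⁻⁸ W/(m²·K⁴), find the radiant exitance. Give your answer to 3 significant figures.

Stefan–Boltzmann: I = σT⁴ = 5.670×10⁻⁸ × (1132)⁴ = 9.31×10⁴ W/m².

I ≈ 9.31×10⁴ W/m²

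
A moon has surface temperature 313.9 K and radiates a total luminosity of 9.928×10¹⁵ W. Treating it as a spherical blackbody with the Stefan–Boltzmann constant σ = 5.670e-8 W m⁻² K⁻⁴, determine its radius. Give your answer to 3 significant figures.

L = 4πR²σT⁴ ⇒ R = √(L/(4πσT⁴)).
σT⁴ = 550.489 W/m², so R = √(9.928×10¹⁵/(4π×550.489)) = 1.20×10⁶ m.

R ≈ 1.20×10⁶ m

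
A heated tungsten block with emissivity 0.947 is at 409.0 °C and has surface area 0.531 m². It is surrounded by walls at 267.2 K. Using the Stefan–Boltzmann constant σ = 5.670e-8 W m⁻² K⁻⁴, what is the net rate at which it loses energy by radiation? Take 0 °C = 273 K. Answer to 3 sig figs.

T = 409.0 °C + 273 = 682.0 K.
Area A = 0.531 m².
Net radiated power P_net = εσA(T⁴ − T₀⁴) = 0.947×5.670×10⁻⁸×0.531×(682.0⁴ − 267.2⁴).
T⁴ − T₀⁴ = 2.16340×10¹¹ − 5.09737×10⁹ = 2.11243×10¹¹ K⁴, so P_net = 6.02×10³ W.

Net loss ≈ 6.02×10³ W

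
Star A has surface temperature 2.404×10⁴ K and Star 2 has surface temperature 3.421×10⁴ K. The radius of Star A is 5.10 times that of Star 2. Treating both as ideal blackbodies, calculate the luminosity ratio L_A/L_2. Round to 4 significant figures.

L ∝ R²T⁴, so L_A/L_2 = (R_A/R_2)²(T_A/T_2)⁴ = (5.10)² × (2.404×10⁴/3.421×10⁴)⁴ = 26.01 × 0.243852 = 6.343.

L_A/L_2 ≈ 6.343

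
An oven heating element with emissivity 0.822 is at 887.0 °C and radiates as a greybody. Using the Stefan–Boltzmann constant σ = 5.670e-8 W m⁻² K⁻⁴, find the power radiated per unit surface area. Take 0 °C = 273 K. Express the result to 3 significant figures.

I ≈ 8.44×10⁴ W/m²

T = 887.0 °C + 273 = 1160.0 K.
Stefan–Boltzmann: I = εσT⁴ = 0.822 × 5.670×10⁻⁸ × (1160.0)⁴ = 8.44×10⁴ W/m².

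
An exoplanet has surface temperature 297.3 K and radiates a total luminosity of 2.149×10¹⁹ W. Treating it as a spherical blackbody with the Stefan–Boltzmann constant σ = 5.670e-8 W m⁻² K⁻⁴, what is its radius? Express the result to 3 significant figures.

R ≈ 6.21×10⁷ m

L = 4πR²σT⁴ ⇒ R = √(L/(4πσT⁴)).
σT⁴ = 442.958 W/m², so R = √(2.149×10¹⁹/(4π×442.958)) = 6.21×10⁷ m.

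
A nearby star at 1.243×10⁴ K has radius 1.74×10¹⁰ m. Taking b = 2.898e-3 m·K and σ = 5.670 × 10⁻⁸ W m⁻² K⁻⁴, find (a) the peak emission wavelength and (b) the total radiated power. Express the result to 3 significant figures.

λ_max ≈ 233 nm; P ≈ 5.15×10³⁰ W

(a) λ_max = b/T = 2.898×10⁻³/1.243×10⁴ = 2.331×10⁻⁷ m = 233 nm.
Surface area A = 4πR² = 4π(1.74×10¹⁰ m)² = 3.80459×10²¹ m².
(b) P = σAT⁴ = 5.670×10⁻⁸×3.80459×10²¹×(1.243×10⁴)⁴ = 5.15×10³⁰ W.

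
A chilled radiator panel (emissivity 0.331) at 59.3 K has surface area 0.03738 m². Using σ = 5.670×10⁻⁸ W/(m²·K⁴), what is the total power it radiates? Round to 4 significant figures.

P ≈ 8.675×10⁻³ W

Area A = 0.03738 m².
P = εσAT⁴ = 0.331 × 5.670×10⁻⁸ × 0.03738 × (59.3)⁴ = 8.675×10⁻³ W.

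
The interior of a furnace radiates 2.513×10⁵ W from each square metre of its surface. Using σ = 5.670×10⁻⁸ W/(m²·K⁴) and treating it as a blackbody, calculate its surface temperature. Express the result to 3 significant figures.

I = σT⁴, so T = (I/σ)^(1/4) = (2.513×10⁵/(5.670×10⁻⁸))^(1/4) = 1.45×10³ K.

T ≈ 1.45×10³ K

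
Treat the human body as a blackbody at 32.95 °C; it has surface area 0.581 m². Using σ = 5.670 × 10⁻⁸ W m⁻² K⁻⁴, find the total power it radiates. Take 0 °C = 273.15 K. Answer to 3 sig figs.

T = 32.95 °C + 273.15 = 306.10 K.
Area A = 0.581 m².
P = σAT⁴ = 5.670×10⁻⁸ × 0.581 × (306.10)⁴ = 289 W.

P ≈ 289 W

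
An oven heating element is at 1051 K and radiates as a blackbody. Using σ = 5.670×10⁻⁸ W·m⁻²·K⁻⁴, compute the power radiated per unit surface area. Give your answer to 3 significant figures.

Stefan–Boltzmann: I = σT⁴ = 5.670×10⁻⁸ × (1051)⁴ = 6.92×10⁴ W/m².

I ≈ 6.92×10⁴ W/m²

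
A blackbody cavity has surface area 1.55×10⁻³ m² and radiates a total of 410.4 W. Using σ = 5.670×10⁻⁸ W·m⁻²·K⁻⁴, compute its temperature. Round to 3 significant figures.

Area A = 1.55×10⁻³ m².
P = σAT⁴ ⇒ T = (P/(σA))^(1/4) = (410.4/(5.670×10⁻⁸×1.55×10⁻³))^(1/4) = 1.47×10³ K.

T ≈ 1.47×10³ K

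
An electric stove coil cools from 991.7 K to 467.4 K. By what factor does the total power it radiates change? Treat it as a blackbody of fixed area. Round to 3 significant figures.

P ∝ T⁴, so P₂/P₁ = (T₂/T₁)⁴ = (467.4/991.7)⁴ = (0.471312)⁴ = 0.0493.

P₂/P₁ ≈ 0.0493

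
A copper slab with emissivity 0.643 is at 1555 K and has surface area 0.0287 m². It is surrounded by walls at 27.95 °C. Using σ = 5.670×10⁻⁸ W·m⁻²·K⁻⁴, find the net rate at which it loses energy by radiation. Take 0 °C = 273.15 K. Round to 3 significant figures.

Surroundings: T = 27.95 °C + 273.15 = 301.10 K.
Area A = 0.0287 m².
Net radiated power P_net = εσA(T⁴ − T₀⁴) = 0.643×5.670×10⁻⁸×0.0287×(1555⁴ − 301.10⁴).
T⁴ − T₀⁴ = 5.84684×10¹² − 8.21945×10⁹ = 5.83862×10¹² K⁴, so P_net = 6.11×10³ W.

Net loss ≈ 6.11×10³ W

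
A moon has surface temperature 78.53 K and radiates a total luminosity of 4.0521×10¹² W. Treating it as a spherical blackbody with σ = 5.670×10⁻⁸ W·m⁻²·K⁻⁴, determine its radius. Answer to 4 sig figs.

R ≈ 3.867×10⁵ m

L = 4πR²σT⁴ ⇒ R = √(L/(4πσT⁴)).
σT⁴ = 2.15638 W/m², so R = √(4.0521×10¹²/(4π×2.15638)) = 3.867×10⁵ m.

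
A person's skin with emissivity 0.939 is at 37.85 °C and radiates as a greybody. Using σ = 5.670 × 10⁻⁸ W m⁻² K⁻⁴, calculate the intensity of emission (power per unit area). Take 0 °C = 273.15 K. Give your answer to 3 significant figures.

T = 37.85 °C + 273.15 = 311.00 K.
Stefan–Boltzmann: I = εσT⁴ = 0.939 × 5.670×10⁻⁸ × (311.00)⁴ = 498 W/m².

I ≈ 498 W/m²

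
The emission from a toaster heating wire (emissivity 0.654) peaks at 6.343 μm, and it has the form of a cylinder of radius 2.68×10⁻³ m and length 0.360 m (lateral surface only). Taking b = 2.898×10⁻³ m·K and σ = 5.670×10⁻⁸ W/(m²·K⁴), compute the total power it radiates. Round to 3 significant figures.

Wien's law: T = b/λ_max = 2.898×10⁻³/6.343×10⁻⁶ = 456.882 K.
Lateral area A = 2πrL = 2π×2.68×10⁻³×0.360 = 6.06202×10⁻³ m².
Then P = εσAT⁴ = 0.654×5.670×10⁻⁸×6.06202×10⁻³×(456.882)⁴ = 9.79 W.

P ≈ 9.79 W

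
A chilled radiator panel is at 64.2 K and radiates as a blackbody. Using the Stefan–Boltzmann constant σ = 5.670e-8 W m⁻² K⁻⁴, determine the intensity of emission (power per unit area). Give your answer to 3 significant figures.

Stefan–Boltzmann: I = σT⁴ = 5.670×10⁻⁸ × (64.2)⁴ = 0.963 W/m².

I ≈ 0.963 W/m²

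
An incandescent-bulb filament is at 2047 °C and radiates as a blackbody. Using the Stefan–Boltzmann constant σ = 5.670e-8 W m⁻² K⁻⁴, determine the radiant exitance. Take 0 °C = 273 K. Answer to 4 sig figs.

T = 2047 °C + 273 = 2320 K.
Stefan–Boltzmann: I = σT⁴ = 5.670×10⁻⁸ × (2320)⁴ = 1.643×10⁶ W/m².

I ≈ 1.643×10⁶ W/m²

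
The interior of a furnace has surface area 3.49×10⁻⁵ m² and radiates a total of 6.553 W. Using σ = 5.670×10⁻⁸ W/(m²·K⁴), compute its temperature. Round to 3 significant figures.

Area A = 3.49×10⁻⁵ m².
P = σAT⁴ ⇒ T = (P/(σA))^(1/4) = (6.553/(5.670×10⁻⁸×3.49×10⁻⁵))^(1/4) = 1.35×10³ K.

T ≈ 1.35×10³ K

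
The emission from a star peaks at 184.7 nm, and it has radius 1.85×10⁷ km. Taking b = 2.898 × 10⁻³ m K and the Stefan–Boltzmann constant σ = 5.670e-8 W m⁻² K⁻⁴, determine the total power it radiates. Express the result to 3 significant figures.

Wien's law: T = b/λ_max = 2.898×10⁻³/1.847×10⁻⁷ = 15690.3 K.
Surface area A = 4πR² = 4π(1.85×10¹⁰ m)² = 4.30084×10²¹ m².
Then P = σAT⁴ = 5.670×10⁻⁸×4.30084×10²¹×(15690.3)⁴ = 1.48×10³¹ W.

P ≈ 1.48×10³¹ W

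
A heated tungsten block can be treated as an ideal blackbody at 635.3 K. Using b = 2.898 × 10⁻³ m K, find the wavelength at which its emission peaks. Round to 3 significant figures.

Wien's displacement law: λ_max = b/T = (2.898×10⁻³ m·K)/(635.3 K) = 4.562×10⁻⁶ m.
That is 4.56 μm, in the infrared range.

λ_max ≈ 4.56 μm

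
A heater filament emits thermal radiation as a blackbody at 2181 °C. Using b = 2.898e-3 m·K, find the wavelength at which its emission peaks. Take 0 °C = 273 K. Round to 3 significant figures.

λ_max ≈ 1.18 μm

T = 2181 °C + 273 = 2454 K.
Wien's displacement law: λ_max = b/T = (2.898×10⁻³ m·K)/(2454 K) = 1.181×10⁻⁶ m.
That is 1.18 μm, in the infrared range.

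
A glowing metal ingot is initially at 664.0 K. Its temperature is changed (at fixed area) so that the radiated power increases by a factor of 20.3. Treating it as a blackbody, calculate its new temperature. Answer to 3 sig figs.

P ∝ T⁴, so T₂/T₁ = (P₂/P₁)^(1/4) = (20.3)^(1/4) = 2.12263.
T₂ = 664.0 × 2.12263 = 1.41×10³ K.

T₂ ≈ 1.41×10³ K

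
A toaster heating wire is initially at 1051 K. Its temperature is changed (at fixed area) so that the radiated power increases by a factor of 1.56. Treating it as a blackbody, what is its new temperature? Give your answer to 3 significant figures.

P ∝ T⁴, so T₂/T₁ = (P₂/P₁)^(1/4) = (1.56)^(1/4) = 1.11759.
T₂ = 1051 × 1.11759 = 1.17×10³ K.

T₂ ≈ 1.17×10³ K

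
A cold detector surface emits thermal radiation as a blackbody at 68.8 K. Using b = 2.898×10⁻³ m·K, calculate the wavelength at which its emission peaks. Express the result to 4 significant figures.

Wien's displacement law: λ_max = b/T = (2.898×10⁻³ m·K)/(68.8 K) = 4.2122×10⁻⁵ m.
That is 42.12 μm, in the infrared range.

λ_max ≈ 42.12 μm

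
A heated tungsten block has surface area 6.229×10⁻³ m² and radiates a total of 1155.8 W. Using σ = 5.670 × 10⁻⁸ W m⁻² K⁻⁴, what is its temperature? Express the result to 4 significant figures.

Area A = 6.229×10⁻³ m².
P = σAT⁴ ⇒ T = (P/(σA))^(1/4) = (1155.8/(5.670×10⁻⁸×6.229×10⁻³))^(1/4) = 1345 K.

T ≈ 1345 K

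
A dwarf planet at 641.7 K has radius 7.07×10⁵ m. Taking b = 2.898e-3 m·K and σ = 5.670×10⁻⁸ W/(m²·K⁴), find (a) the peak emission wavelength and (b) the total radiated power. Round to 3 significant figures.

(a) λ_max = b/T = 2.898×10⁻³/641.7 = 4.516×10⁻⁶ m = 4.52 μm.
Surface area A = 4πR² = 4π(7.07×10⁵ m)² = 6.28129×10¹² m².
(b) P = σAT⁴ = 5.670×10⁻⁸×6.28129×10¹²×(641.7)⁴ = 6.04×10¹⁶ W.

λ_max ≈ 4.52 μm; P ≈ 6.04×10¹⁶ W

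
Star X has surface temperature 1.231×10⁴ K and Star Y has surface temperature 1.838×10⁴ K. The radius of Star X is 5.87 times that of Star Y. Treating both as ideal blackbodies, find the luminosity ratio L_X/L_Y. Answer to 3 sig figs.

L_X/L_Y ≈ 6.93

L ∝ R²T⁴, so L_X/L_Y = (R_X/R_Y)²(T_X/T_Y)⁴ = (5.87)² × (1.231×10⁴/1.838×10⁴)⁴ = 34.4569 × 0.201210 = 6.93.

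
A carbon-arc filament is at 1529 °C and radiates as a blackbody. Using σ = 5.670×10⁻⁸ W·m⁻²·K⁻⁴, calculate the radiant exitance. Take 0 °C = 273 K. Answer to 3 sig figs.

T = 1529 °C + 273 = 1802 K.
Stefan–Boltzmann: I = σT⁴ = 5.670×10⁻⁸ × (1802)⁴ = 5.98×10⁵ W/m².

I ≈ 5.98×10⁵ W/m²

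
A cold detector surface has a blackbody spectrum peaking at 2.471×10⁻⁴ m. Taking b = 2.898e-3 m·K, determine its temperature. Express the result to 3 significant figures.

Wien's law gives T = b/λ_max = (2.898×10⁻³ m·K)/(2.471×10⁻⁴ m) = 11.7 K.

T ≈ 11.7 K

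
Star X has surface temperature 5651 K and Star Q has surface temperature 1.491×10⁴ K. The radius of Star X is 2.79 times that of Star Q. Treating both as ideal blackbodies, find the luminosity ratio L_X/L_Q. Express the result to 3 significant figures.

L_X/L_Q ≈ 0.161

L ∝ R²T⁴, so L_X/L_Q = (R_X/R_Q)²(T_X/T_Q)⁴ = (2.79)² × (5651/1.491×10⁴)⁴ = 7.7841 × 0.0206343 = 0.161.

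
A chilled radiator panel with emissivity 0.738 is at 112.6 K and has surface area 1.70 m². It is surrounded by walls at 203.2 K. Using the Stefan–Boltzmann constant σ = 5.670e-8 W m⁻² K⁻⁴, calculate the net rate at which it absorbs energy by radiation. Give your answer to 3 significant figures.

Area A = 1.70 m².
Net radiated power P_net = εσA(T⁴ − T₀⁴) = 0.738×5.670×10⁻⁸×1.70×(112.6⁴ − 203.2⁴).
T⁴ − T₀⁴ = 1.60751×10⁸ − 1.70488×10⁹ = -1.54413×10⁹ K⁴, so P_net = -110 W — negative, meaning a net gain of 110 W.

Net gain ≈ 110 W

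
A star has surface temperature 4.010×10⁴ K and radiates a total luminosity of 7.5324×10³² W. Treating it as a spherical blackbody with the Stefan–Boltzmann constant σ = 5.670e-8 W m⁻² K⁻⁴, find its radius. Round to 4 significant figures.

R ≈ 2.022×10¹⁰ m

L = 4πR²σT⁴ ⇒ R = √(L/(4πσT⁴)).
σT⁴ = 1.46609×10¹¹ W/m², so R = √(7.5324×10³²/(4π×1.46609×10¹¹)) = 2.022×10¹⁰ m.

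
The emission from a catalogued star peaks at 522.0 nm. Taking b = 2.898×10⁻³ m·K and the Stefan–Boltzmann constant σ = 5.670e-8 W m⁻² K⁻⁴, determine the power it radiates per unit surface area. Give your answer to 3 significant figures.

I ≈ 5.39×10⁷ W/m²

Wien's law: T = b/λ_max = 2.898×10⁻³/5.220×10⁻⁷ = 5551.72 K.
Then I = σT⁴ = 5.670×10⁻⁸×(5551.72)⁴ = 5.39×10⁷ W/m².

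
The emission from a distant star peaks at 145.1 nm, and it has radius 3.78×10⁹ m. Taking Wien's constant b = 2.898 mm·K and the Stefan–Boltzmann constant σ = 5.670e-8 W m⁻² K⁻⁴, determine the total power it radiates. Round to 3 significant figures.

Wien's law: T = b/λ_max = 2.898×10⁻³/1.451×10⁻⁷ = 19972.4 K.
Surface area A = 4πR² = 4π(3.78×10⁹ m)² = 1.79553×10²⁰ m².
Then P = σAT⁴ = 5.670×10⁻⁸×1.79553×10²⁰×(19972.4)⁴ = 1.62×10³⁰ W.

P ≈ 1.62×10³⁰ W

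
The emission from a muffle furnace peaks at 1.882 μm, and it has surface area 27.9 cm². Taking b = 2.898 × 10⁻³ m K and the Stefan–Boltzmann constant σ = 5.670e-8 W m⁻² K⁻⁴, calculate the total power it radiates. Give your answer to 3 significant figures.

P ≈ 889 W

Wien's law: T = b/λ_max = 2.898×10⁻³/1.882×10⁻⁶ = 1539.85 K.
Area A = 27.9 cm² = 2.79×10⁻³ m².
Then P = σAT⁴ = 5.670×10⁻⁸×2.79×10⁻³×(1539.85)⁴ = 889 W.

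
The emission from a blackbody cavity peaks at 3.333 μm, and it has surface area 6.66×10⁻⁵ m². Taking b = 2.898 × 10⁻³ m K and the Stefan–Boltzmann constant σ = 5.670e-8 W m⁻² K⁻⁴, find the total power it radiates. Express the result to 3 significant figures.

Wien's law: T = b/λ_max = 2.898×10⁻³/3.333×10⁻⁶ = 869.487 K.
Area A = 6.66×10⁻⁵ m².
Then P = σAT⁴ = 5.670×10⁻⁸×6.66×10⁻⁵×(869.487)⁴ = 2.16 W.

P ≈ 2.16 W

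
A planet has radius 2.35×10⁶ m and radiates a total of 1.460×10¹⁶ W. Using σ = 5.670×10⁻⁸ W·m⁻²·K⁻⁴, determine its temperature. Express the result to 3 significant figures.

T ≈ 247 K

Surface area A = 4πR² = 4π(2.35×10⁶ m)² = 6.93978×10¹³ m².
P = σAT⁴ ⇒ T = (P/(σA))^(1/4) = (1.460×10¹⁶/(5.670×10⁻⁸×6.93978×10¹³))^(1/4) = 247 K.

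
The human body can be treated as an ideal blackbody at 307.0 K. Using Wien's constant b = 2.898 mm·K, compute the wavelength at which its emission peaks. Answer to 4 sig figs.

λ_max ≈ 9.440 μm

Wien's displacement law: λ_max = b/T = (2.898×10⁻³ m·K)/(307.0 K) = 9.4397×10⁻⁶ m.
That is 9.440 μm, in the infrared range.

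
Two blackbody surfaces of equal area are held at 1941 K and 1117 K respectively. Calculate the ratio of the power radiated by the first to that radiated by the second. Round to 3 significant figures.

With equal areas, P₁/P₂ = (T₁/T₂)⁴ = (1941/1117)⁴ = 9.12.

P₁/P₂ ≈ 9.12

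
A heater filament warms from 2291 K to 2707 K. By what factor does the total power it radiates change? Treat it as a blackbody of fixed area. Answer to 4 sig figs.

P ∝ T⁴, so P₂/P₁ = (T₂/T₁)⁴ = (2707/2291)⁴ = (1.18158)⁴ = 1.949.

P₂/P₁ ≈ 1.949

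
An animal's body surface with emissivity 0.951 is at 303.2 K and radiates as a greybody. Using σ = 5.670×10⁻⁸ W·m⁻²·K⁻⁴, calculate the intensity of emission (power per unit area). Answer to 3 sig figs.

Stefan–Boltzmann: I = εσT⁴ = 0.951 × 5.670×10⁻⁸ × (303.2)⁴ = 456 W/m².

I ≈ 456 W/m²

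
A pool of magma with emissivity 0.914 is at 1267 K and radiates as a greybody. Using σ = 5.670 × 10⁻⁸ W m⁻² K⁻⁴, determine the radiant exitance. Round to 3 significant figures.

I ≈ 1.34×10⁵ W/m²

Stefan–Boltzmann: I = εσT⁴ = 0.914 × 5.670×10⁻⁸ × (1267)⁴ = 1.34×10⁵ W/m².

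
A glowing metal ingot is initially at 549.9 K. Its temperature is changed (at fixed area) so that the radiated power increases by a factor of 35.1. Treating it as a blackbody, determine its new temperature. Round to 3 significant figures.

T₂ ≈ 1.34×10³ K

P ∝ T⁴, so T₂/T₁ = (P₂/P₁)^(1/4) = (35.1)^(1/4) = 2.43403.
T₂ = 549.9 × 2.43403 = 1.34×10³ K.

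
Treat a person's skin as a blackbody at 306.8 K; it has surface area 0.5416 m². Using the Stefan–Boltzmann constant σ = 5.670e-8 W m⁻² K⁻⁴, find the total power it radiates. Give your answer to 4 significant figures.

P ≈ 272.1 W

Area A = 0.5416 m².
P = σAT⁴ = 5.670×10⁻⁸ × 0.5416 × (306.8)⁴ = 272.1 W.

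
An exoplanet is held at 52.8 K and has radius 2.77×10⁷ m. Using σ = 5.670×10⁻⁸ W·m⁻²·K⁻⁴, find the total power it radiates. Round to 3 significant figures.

P ≈ 4.25×10¹⁵ W

Surface area A = 4πR² = 4π(2.77×10⁷ m)² = 9.64205×10¹⁵ m².
P = σAT⁴ = 5.670×10⁻⁸ × 9.64205×10¹⁵ × (52.8)⁴ = 4.25×10¹⁵ W.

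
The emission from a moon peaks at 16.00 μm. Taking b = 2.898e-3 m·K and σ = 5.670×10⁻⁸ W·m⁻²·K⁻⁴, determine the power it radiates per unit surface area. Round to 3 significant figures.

Wien's law: T = b/λ_max = 2.898×10⁻³/1.600×10⁻⁵ = 181.125 K.
Then I = σT⁴ = 5.670×10⁻⁸×(181.125)⁴ = 61.0 W/m².

I ≈ 61.0 W/m²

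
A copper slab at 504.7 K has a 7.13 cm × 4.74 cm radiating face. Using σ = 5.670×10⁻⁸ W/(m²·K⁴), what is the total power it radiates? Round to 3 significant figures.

Area A = 0.0713 × 0.0474 = 3.37962×10⁻³ m².
P = σAT⁴ = 5.670×10⁻⁸ × 3.37962×10⁻³ × (504.7)⁴ = 12.4 W.

P ≈ 12.4 W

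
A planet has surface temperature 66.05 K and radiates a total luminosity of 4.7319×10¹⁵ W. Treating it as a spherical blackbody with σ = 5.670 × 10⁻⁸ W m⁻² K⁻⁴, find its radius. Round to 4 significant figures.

L = 4πR²σT⁴ ⇒ R = √(L/(4πσT⁴)).
σT⁴ = 1.07913 W/m², so R = √(4.7319×10¹⁵/(4π×1.07913)) = 1.868×10⁷ m.

R ≈ 1.868×10⁷ m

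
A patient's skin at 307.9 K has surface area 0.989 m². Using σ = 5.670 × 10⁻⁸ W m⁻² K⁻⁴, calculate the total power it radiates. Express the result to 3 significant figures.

Area A = 0.989 m².
P = σAT⁴ = 5.670×10⁻⁸ × 0.989 × (307.9)⁴ = 504 W.

P ≈ 504 W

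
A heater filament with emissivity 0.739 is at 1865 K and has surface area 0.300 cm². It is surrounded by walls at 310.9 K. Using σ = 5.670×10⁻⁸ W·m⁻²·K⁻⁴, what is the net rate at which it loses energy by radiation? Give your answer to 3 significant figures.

Area A = 0.300 cm² = 3.00×10⁻⁵ m².
Net radiated power P_net = εσA(T⁴ − T₀⁴) = 0.739×5.670×10⁻⁸×3.00×10⁻⁵×(1865⁴ − 310.9⁴).
T⁴ − T₀⁴ = 1.20980×10¹³ − 9.34293×10⁹ = 1.20887×10¹³ K⁴, so P_net = 15.2 W.

Net loss ≈ 15.2 W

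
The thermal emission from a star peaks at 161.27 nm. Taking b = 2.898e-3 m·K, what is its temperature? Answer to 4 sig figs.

Wien's law gives T = b/λ_max = (2.898×10⁻³ m·K)/(1.6127×10⁻⁷ m) = 1.797×10⁴ K.

T ≈ 1.797×10⁴ K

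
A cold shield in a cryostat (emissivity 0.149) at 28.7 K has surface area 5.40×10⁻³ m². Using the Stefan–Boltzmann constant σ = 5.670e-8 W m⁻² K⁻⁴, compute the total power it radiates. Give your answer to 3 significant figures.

P ≈ 3.10×10⁻⁵ W

Area A = 5.40×10⁻³ m².
P = εσAT⁴ = 0.149 × 5.670×10⁻⁸ × 5.40×10⁻³ × (28.7)⁴ = 3.10×10⁻⁵ W.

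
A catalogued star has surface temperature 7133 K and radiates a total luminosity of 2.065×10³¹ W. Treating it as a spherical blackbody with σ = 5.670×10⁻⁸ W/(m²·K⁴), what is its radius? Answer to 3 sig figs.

L = 4πR²σT⁴ ⇒ R = √(L/(4πσT⁴)).
σT⁴ = 1.46782×10⁸ W/m², so R = √(2.065×10³¹/(4π×1.46782×10⁸)) = 1.06×10¹¹ m.

R ≈ 1.06×10¹¹ m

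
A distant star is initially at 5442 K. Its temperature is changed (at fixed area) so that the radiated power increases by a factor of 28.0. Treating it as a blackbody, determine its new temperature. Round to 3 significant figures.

P ∝ T⁴, so T₂/T₁ = (P₂/P₁)^(1/4) = (28.0)^(1/4) = 2.30033.
T₂ = 5442 × 2.30033 = 1.25×10⁴ K.

T₂ ≈ 1.25×10⁴ K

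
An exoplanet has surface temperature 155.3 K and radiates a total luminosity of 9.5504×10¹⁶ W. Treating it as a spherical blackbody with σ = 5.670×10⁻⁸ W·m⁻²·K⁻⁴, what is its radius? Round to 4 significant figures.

R ≈ 1.518×10⁷ m

L = 4πR²σT⁴ ⇒ R = √(L/(4πσT⁴)).
σT⁴ = 32.9814 W/m², so R = √(9.5504×10¹⁶/(4π×32.9814)) = 1.518×10⁷ m.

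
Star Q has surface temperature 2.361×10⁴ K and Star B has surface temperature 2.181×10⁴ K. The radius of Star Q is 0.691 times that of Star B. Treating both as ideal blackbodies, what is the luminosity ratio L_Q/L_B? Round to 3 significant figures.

L ∝ R²T⁴, so L_Q/L_B = (R_Q/R_B)²(T_Q/T_B)⁴ = (0.691)² × (2.361×10⁴/2.181×10⁴)⁴ = 0.477481 × 1.37329 = 0.656.

L_Q/L_B ≈ 0.656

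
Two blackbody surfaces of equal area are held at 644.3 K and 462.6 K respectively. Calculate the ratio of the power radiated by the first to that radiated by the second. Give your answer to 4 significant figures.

P₁/P₂ ≈ 3.763

With equal areas, P₁/P₂ = (T₁/T₂)⁴ = (644.3/462.6)⁴ = 3.763.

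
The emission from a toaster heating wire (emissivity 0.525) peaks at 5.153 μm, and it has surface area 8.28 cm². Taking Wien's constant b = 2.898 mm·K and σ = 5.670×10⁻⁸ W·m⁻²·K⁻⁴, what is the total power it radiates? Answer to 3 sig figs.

Wien's law: T = b/λ_max = 2.898×10⁻³/5.153×10⁻⁶ = 562.391 K.
Area A = 8.28 cm² = 8.28×10⁻⁴ m².
Then P = εσAT⁴ = 0.525×5.670×10⁻⁸×8.28×10⁻⁴×(562.391)⁴ = 2.47 W.

P ≈ 2.47 W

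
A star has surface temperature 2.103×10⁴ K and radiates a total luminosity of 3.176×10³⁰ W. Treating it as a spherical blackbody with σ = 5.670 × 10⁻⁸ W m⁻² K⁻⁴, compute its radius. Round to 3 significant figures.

R ≈ 4.77×10⁹ m

L = 4πR²σT⁴ ⇒ R = √(L/(4πσT⁴)).
σT⁴ = 1.10902×10¹⁰ W/m², so R = √(3.176×10³⁰/(4π×1.10902×10¹⁰)) = 4.77×10⁹ m.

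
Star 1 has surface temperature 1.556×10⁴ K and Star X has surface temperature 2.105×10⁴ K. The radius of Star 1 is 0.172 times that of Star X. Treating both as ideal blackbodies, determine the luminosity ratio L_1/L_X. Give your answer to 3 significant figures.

L_1/L_X ≈ 8.83×10⁻³

L ∝ R²T⁴, so L_1/L_X = (R_1/R_X)²(T_1/T_X)⁴ = (0.172)² × (1.556×10⁴/2.105×10⁴)⁴ = 0.029584 × 0.298559 = 8.83×10⁻³.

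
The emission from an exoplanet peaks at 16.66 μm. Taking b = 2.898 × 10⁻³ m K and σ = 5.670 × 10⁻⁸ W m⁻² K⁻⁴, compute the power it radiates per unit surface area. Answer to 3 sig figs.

I ≈ 51.9 W/m²

Wien's law: T = b/λ_max = 2.898×10⁻³/1.666×10⁻⁵ = 173.950 K.
Then I = σT⁴ = 5.670×10⁻⁸×(173.950)⁴ = 51.9 W/m².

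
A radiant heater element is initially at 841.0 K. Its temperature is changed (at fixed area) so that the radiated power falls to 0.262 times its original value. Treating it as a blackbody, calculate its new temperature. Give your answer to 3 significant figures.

T₂ ≈ 602 K

P ∝ T⁴, so T₂/T₁ = (P₂/P₁)^(1/4) = (0.262)^(1/4) = 0.715443.
T₂ = 841.0 × 0.715443 = 602 K.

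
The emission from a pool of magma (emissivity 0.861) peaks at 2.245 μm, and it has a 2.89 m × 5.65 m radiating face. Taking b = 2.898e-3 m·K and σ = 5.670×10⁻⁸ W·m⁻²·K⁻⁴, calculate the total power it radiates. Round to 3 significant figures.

Wien's law: T = b/λ_max = 2.898×10⁻³/2.245×10⁻⁶ = 1290.87 K.
Area A = 2.89 × 5.65 = 16.3285 m².
Then P = εσAT⁴ = 0.861×5.670×10⁻⁸×16.3285×(1290.87)⁴ = 2.21×10⁶ W.

P ≈ 2.21×10⁶ W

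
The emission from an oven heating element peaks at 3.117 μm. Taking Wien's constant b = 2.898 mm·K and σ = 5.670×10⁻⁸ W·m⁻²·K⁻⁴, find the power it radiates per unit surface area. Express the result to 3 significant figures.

I ≈ 4.24×10⁴ W/m²

Wien's law: T = b/λ_max = 2.898×10⁻³/3.117×10⁻⁶ = 929.740 K.
Then I = σT⁴ = 5.670×10⁻⁸×(929.740)⁴ = 4.24×10⁴ W/m².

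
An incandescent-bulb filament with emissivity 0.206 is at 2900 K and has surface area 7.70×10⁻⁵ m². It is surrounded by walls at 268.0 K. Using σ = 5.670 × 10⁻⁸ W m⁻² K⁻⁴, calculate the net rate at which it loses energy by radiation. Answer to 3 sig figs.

Area A = 7.70×10⁻⁵ m².
Net radiated power P_net = εσA(T⁴ − T₀⁴) = 0.206×5.670×10⁻⁸×7.70×10⁻⁵×(2900⁴ − 268.0⁴).
T⁴ − T₀⁴ = 7.07281×10¹³ − 5.15869×10⁹ = 7.07229×10¹³ K⁴, so P_net = 63.6 W.

Net loss ≈ 63.6 W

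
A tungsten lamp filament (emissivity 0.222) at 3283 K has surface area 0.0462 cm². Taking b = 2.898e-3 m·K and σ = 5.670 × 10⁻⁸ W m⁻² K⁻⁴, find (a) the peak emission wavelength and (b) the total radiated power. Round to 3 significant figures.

λ_max ≈ 883 nm; P ≈ 6.76 W

(a) λ_max = b/T = 2.898×10⁻³/3283 = 8.827×10⁻⁷ m = 883 nm.
Area A = 0.0462 cm² = 4.62×10⁻⁶ m².
(b) P = εσAT⁴ = 0.222×5.670×10⁻⁸×4.62×10⁻⁶×(3283)⁴ = 6.76 W.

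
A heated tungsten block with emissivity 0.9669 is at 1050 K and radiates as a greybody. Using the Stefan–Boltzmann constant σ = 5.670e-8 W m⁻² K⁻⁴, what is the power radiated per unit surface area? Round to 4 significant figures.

Stefan–Boltzmann: I = εσT⁴ = 0.9669 × 5.670×10⁻⁸ × (1050)⁴ = 6.664×10⁴ W/m².

I ≈ 6.664×10⁴ W/m²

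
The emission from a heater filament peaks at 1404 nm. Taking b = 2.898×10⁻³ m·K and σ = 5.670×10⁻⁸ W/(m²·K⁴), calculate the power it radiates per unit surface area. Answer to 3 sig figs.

I ≈ 1.03×10⁶ W/m²

Wien's law: T = b/λ_max = 2.898×10⁻³/1.404×10⁻⁶ = 2064.10 K.
Then I = σT⁴ = 5.670×10⁻⁸×(2064.10)⁴ = 1.03×10⁶ W/m².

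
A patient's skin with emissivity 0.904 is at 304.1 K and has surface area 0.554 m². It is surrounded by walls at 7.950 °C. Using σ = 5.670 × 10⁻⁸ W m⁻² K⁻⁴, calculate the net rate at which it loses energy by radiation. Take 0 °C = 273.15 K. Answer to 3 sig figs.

Net loss ≈ 65.5 W

Surroundings: T = 7.950 °C + 273.15 = 281.100 K.
Area A = 0.554 m².
Net radiated power P_net = εσA(T⁴ − T₀⁴) = 0.904×5.670×10⁻⁸×0.554×(304.1⁴ − 281.100⁴).
T⁴ − T₀⁴ = 8.55196×10⁹ − 6.24372×10⁹ = 2.30824×10⁹ K⁴, so P_net = 65.5 W.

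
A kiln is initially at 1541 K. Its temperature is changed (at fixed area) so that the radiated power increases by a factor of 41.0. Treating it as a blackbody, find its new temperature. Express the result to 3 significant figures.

P ∝ T⁴, so T₂/T₁ = (P₂/P₁)^(1/4) = (41.0)^(1/4) = 2.53044.
T₂ = 1541 × 2.53044 = 3.90×10³ K.

T₂ ≈ 3.90×10³ K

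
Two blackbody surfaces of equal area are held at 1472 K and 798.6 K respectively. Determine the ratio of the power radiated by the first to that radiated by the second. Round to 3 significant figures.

P₁/P₂ ≈ 11.5

With equal areas, P₁/P₂ = (T₁/T₂)⁴ = (1472/798.6)⁴ = 11.5.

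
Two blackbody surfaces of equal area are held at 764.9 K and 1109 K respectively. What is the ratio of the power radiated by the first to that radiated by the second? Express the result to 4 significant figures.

With equal areas, P₁/P₂ = (T₁/T₂)⁴ = (764.9/1109)⁴ = 0.2263.

P₁/P₂ ≈ 0.2263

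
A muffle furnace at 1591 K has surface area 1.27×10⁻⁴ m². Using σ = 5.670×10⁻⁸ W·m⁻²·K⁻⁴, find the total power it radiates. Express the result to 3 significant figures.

Area A = 1.27×10⁻⁴ m².
P = σAT⁴ = 5.670×10⁻⁸ × 1.27×10⁻⁴ × (1591)⁴ = 46.1 W.

P ≈ 46.1 W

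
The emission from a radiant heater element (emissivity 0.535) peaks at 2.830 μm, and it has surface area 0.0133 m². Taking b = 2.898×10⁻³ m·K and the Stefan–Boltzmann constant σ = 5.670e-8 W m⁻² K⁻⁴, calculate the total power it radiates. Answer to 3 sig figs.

P ≈ 444 W

Wien's law: T = b/λ_max = 2.898×10⁻³/2.830×10⁻⁶ = 1024.03 K.
Area A = 0.0133 m².
Then P = εσAT⁴ = 0.535×5.670×10⁻⁸×0.0133×(1024.03)⁴ = 444 W.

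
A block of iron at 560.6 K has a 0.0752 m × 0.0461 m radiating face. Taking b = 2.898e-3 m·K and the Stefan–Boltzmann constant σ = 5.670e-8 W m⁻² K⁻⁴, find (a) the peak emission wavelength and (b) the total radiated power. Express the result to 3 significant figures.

λ_max ≈ 5.17 μm; P ≈ 19.4 W

(a) λ_max = b/T = 2.898×10⁻³/560.6 = 5.169×10⁻⁶ m = 5.17 μm.
Area A = 0.0752 × 0.0461 = 3.46672×10⁻³ m².
(b) P = σAT⁴ = 5.670×10⁻⁸×3.46672×10⁻³×(560.6)⁴ = 19.4 W.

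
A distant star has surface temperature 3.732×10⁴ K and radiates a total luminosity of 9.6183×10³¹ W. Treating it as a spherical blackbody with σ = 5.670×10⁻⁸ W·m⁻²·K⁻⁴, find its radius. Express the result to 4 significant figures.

L = 4πR²σT⁴ ⇒ R = √(L/(4πσT⁴)).
σT⁴ = 1.09989×10¹¹ W/m², so R = √(9.6183×10³¹/(4π×1.09989×10¹¹)) = 8.342×10⁹ m.

R ≈ 8.342×10⁹ m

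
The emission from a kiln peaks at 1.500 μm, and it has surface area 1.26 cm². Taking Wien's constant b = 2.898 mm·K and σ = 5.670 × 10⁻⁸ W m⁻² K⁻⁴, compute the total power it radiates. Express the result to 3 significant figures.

P ≈ 99.5 W

Wien's law: T = b/λ_max = 2.898×10⁻³/1.500×10⁻⁶ = 1932.00 K.
Area A = 1.26 cm² = 1.26×10⁻⁴ m².
Then P = σAT⁴ = 5.670×10⁻⁸×1.26×10⁻⁴×(1932.00)⁴ = 99.5 W.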